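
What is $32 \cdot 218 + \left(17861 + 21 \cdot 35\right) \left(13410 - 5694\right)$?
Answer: $143493712$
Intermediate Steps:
$32 \cdot 218 + \left(17861 + 21 \cdot 35\right) \left(13410 - 5694\right) = 6976 + \left(17861 + 735\right) 7716 = 6976 + 18596 \cdot 7716 = 6976 + 143486736 = 143493712$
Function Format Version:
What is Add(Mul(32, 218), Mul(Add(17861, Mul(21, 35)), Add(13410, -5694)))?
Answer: 143493712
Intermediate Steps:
Add(Mul(32, 218), Mul(Add(17861, Mul(21, 35)), Add(13410, -5694))) = Add(6976, Mul(Add(17861, 735), 7716)) = Add(6976, Mul(18596, 7716)) = Add(6976, 143486736) = 143493712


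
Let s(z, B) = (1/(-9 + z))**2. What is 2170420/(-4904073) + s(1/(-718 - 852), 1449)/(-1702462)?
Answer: -368924089332248179070/833585497693316336943 ≈ -0.44257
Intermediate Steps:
s(z, B) = (-9 + z)**(-2)
2170420/(-4904073) + s(1/(-718 - 852), 1449)/(-1702462) = 2170420/(-4904073) + 1/((-9 + 1/(-718 - 852))**2*(-1702462)) = 2170420*(-1/4904073) - 1/1702462/(-9 + 1/(-1570))**2 = -2170420/4904073 - 1/1702462/(-9 - 1/1570)**2 = -2170420/4904073 - 1/1702462/(-14131/1570)**2 = -2170420/4904073 + (2464900/199685161)*(-1/1702462) = -2170420/4904073 - 1232450/169978199283191 = -368924089332248179070/833585497693316336943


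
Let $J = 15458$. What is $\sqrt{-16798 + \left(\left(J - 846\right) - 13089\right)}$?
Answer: $5 i \sqrt{611} \approx 123.59 i$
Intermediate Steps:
$\sqrt{-16798 + \left(\left(J - 846\right) - 13089\right)} = \sqrt{-16798 + \left(\left(15458 - 846\right) - 13089\right)} = \sqrt{-16798 + \left(14612 - 13089\right)} = \sqrt{-16798 + 1523} = \sqrt{-15275} = 5 i \sqrt{611}$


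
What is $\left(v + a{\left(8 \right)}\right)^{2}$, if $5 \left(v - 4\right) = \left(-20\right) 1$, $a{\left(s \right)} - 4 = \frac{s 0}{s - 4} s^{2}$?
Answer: $16$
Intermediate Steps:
$a{\left(s \right)} = 4$ ($a{\left(s \right)} = 4 + \frac{s 0}{s - 4} s^{2} = 4 + \frac{0}{-4 + s} s^{2} = 4 + 0 s^{2} = 4 + 0 = 4$)
$v = 0$ ($v = 4 + \frac{\left(-20\right) 1}{5} = 4 + \frac{1}{5} \left(-20\right) = 4 - 4 = 0$)
$\left(v + a{\left(8 \right)}\right)^{2} = \left(0 + 4\right)^{2} = 4^{2} = 16$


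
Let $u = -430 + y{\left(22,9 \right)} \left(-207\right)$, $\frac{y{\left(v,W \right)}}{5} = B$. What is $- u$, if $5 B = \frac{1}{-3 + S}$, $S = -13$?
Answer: $\frac{6673}{16} \approx 417.06$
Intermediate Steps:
$B = - \frac{1}{80}$ ($B = \frac{1}{5 \left(-3 - 13\right)} = \frac{1}{5 \left(-16\right)} = \frac{1}{5} \left(- \frac{1}{16}\right) = - \frac{1}{80} \approx -0.0125$)
$y{\left(v,W \right)} = - \frac{1}{16}$ ($y{\left(v,W \right)} = 5 \left(- \frac{1}{80}\right) = - \frac{1}{16}$)
$u = - \frac{6673}{16}$ ($u = -430 - - \frac{207}{16} = -430 + \frac{207}{16} = - \frac{6673}{16} \approx -417.06$)
$- u = \left(-1\right) \left(- \frac{6673}{16}\right) = \frac{6673}{16}$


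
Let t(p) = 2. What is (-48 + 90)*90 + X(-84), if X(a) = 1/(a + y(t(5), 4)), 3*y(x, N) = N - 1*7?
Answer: 321299/85 ≈ 3780.0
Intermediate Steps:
y(x, N) = -7/3 + N/3 (y(x, N) = (N - 1*7)/3 = (N - 7)/3 = (-7 + N)/3 = -7/3 + N/3)
X(a) = 1/(-1 + a) (X(a) = 1/(a + (-7/3 + (⅓)*4)) = 1/(a + (-7/3 + 4/3)) = 1/(a - 1) = 1/(-1 + a))
(-48 + 90)*90 + X(-84) = (-48 + 90)*90 + 1/(-1 - 84) = 42*90 + 1/(-85) = 3780 - 1/85 = 321299/85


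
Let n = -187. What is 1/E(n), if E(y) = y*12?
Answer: -1/2244 ≈ -0.00044563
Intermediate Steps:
E(y) = 12*y
1/E(n) = 1/(12*(-187)) = 1/(-2244) = -1/2244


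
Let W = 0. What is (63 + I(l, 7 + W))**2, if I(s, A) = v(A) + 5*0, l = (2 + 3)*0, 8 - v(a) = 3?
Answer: 4624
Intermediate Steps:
v(a) = 5 (v(a) = 8 - 1*3 = 8 - 3 = 5)
l = 0 (l = 5*0 = 0)
I(s, A) = 5 (I(s, A) = 5 + 5*0 = 5 + 0 = 5)
(63 + I(l, 7 + W))**2 = (63 + 5)**2 = 68**2 = 4624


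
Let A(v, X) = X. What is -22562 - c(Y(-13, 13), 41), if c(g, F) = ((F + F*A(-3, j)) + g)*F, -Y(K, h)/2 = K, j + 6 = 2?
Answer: -18585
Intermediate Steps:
j = -4 (j = -6 + 2 = -4)
Y(K, h) = -2*K
c(g, F) = F*(g - 3*F) (c(g, F) = ((F + F*(-4)) + g)*F = ((F - 4*F) + g)*F = (-3*F + g)*F = (g - 3*F)*F = F*(g - 3*F))
-22562 - c(Y(-13, 13), 41) = -22562 - 41*(-2*(-13) - 3*41) = -22562 - 41*(26 - 123) = -22562 - 41*(-97) = -22562 - 1*(-3977) = -22562 + 3977 = -18585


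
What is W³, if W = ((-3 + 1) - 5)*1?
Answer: -343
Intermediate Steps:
W = -7 (W = (-2 - 5)*1 = -7*1 = -7)
W³ = (-7)³ = -343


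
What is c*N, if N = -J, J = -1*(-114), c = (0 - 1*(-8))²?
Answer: -7296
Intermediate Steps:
c = 64 (c = (0 + 8)² = 8² = 64)
J = 114
N = -114 (N = -1*114 = -114)
c*N = 64*(-114) = -7296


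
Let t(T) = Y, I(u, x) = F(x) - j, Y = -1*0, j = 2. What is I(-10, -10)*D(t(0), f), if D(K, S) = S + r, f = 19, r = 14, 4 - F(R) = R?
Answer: 396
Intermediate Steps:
F(R) = 4 - R
Y = 0
I(u, x) = 2 - x (I(u, x) = (4 - x) - 1*2 = (4 - x) - 2 = 2 - x)
t(T) = 0
D(K, S) = 14 + S (D(K, S) = S + 14 = 14 + S)
I(-10, -10)*D(t(0), f) = (2 - 1*(-10))*(14 + 19) = (2 + 10)*33 = 12*33 = 396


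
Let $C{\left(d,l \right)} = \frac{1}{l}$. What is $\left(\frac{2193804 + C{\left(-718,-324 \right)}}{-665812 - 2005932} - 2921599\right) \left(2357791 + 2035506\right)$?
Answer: $- \frac{11110948793572577167583}{865645056} \approx -1.2835 \cdot 10^{13}$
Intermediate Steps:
$\left(\frac{2193804 + C{\left(-718,-324 \right)}}{-665812 - 2005932} - 2921599\right) \left(2357791 + 2035506\right) = \left(\frac{2193804 + \frac{1}{-324}}{-665812 - 2005932} - 2921599\right) \left(2357791 + 2035506\right) = \left(\frac{2193804 - \frac{1}{324}}{-2671744} - 2921599\right) 4393297 = \left(\frac{710792495}{324} \left(- \frac{1}{2671744}\right) - 2921599\right) 4393297 = \left(- \frac{710792495}{865645056} - 2921599\right) 4393297 = \left(- \frac{2529068440757039}{865645056}\right) 4393297 = - \frac{11110948793572577167583}{865645056}$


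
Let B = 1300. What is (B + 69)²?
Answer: 1874161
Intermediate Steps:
(B + 69)² = (1300 + 69)² = 1369² = 1874161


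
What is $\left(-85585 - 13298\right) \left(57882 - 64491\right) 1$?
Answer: $653517747$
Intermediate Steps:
$\left(-85585 - 13298\right) \left(57882 - 64491\right) 1 = \left(-98883\right) \left(-6609\right) 1 = 653517747 \cdot 1 = 653517747$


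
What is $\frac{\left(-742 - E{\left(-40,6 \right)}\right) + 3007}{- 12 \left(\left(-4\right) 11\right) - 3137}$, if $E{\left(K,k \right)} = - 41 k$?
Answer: $- \frac{2511}{2609} \approx -0.96244$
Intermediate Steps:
$\frac{\left(-742 - E{\left(-40,6 \right)}\right) + 3007}{- 12 \left(\left(-4\right) 11\right) - 3137} = \frac{\left(-742 - \left(-41\right) 6\right) + 3007}{- 12 \left(\left(-4\right) 11\right) - 3137} = \frac{\left(-742 - -246\right) + 3007}{\left(-12\right) \left(-44\right) - 3137} = \frac{\left(-742 + 246\right) + 3007}{528 - 3137} = \frac{-496 + 3007}{-2609} = 2511 \left(- \frac{1}{2609}\right) = - \frac{2511}{2609}$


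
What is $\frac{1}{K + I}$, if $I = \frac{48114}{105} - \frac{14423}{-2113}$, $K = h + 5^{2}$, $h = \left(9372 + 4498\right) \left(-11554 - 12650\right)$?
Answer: $- \frac{73955}{24827358351426} \approx -2.9788 \cdot 10^{-9}$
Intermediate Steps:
$h = -335709480$ ($h = 13870 \left(-24204\right) = -335709480$)
$K = -335709455$ ($K = -335709480 + 5^{2} = -335709480 + 25 = -335709455$)
$I = \frac{34393099}{73955}$ ($I = 48114 \cdot \frac{1}{105} - - \frac{14423}{2113} = \frac{16038}{35} + \frac{14423}{2113} = \frac{34393099}{73955} \approx 465.05$)
$\frac{1}{K + I} = \frac{1}{-335709455 + \frac{34393099}{73955}} = \frac{1}{- \frac{24827358351426}{73955}} = - \frac{73955}{24827358351426}$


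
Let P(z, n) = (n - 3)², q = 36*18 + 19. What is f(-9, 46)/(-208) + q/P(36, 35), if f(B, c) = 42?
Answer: 5983/13312 ≈ 0.44944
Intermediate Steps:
q = 667 (q = 648 + 19 = 667)
P(z, n) = (-3 + n)²
f(-9, 46)/(-208) + q/P(36, 35) = 42/(-208) + 667/((-3 + 35)²) = 42*(-1/208) + 667/(32²) = -21/104 + 667/1024 = 5983/13312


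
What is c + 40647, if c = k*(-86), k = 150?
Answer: 27747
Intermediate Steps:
c = -12900 (c = 150*(-86) = -12900)
c + 40647 = -12900 + 40647 = 27747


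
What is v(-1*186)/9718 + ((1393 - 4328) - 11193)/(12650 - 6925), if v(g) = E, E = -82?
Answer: -68882677/27817775 ≈ -2.4762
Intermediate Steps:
v(g) = -82
v(-1*186)/9718 + ((1393 - 4328) - 11193)/(12650 - 6925) = -82/9718 + ((1393 - 4328) - 11193)/(12650 - 6925) = -82*1/9718 + (-2935 - 11193)/5725 = -41/4859 - 14128*1/5725 = -41/4859 - 14128/5725 = -68882677/27817775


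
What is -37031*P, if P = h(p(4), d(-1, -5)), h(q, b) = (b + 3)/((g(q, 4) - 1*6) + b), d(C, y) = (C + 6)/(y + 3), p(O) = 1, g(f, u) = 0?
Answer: 37031/17 ≈ 2178.3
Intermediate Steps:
d(C, y) = (6 + C)/(3 + y)
h(q, b) = (3 + b)/(-6 + b) (h(q, b) = (b + 3)/((0 - 1*6) + b) = (3 + b)/((0 - 6) + b) = (3 + b)/(-6 + b))
P = -1/17 (P = (3 + (6 - 1)/(3 - 5))/(-6 + (6 - 1)/(3 - 5)) = (3 + 5/(-2))/(-6 + 5/(-2)) = (3 - ½*5)/(-6 - ½*5) = (3 - 5/2)/(-6 - 5/2) = (½)/(-17/2) = -2/17*½ = -1/17 ≈ -0.058824)
-37031*P = -37031*(-1/17) = 37031/17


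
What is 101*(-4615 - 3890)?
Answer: -859005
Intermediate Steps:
101*(-4615 - 3890) = 101*(-8505) = -859005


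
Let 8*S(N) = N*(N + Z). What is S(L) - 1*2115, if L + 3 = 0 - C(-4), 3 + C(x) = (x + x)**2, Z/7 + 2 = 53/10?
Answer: -8939/5 ≈ -1787.8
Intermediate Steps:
Z = 231/10 (Z = -14 + 7*(53/10) = -14 + 371/10 = 231/10 ≈ 23.100)
C(x) = -3 + 4*x**2 (C(x) = -3 + (x + x)**2 = -3 + (2*x)**2 = -3 + 4*x**2)
L = -64 (L = -3 + (0 - (-3 + 4*(-4)**2)) = -3 + (0 - (-3 + 4*16)) = -3 + (0 - (-3 + 64)) = -3 + (0 - 1*61) = -3 + (0 - 61) = -3 - 61 = -64)
S(N) = N*(231/10 + N)/8 (S(N) = (N*(N + 231/10))/8 = (N*(231/10 + N))/8 = N*(231/10 + N)/8)
S(L) - 1*2115 = (1/80)*(-64)*(231 + 10*(-64)) - 1*2115 = (1/80)*(-64)*(231 - 640) - 2115 = (1/80)*(-64)*(-409) - 2115 = 1636/5 - 2115 = -8939/5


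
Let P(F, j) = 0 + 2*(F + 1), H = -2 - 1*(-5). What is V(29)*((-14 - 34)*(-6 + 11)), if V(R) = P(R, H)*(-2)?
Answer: 28800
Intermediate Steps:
H = 3 (H = -2 + 5 = 3)
P(F, j) = 2 + 2*F (P(F, j) = 0 + 2*(1 + F) = 0 + (2 + 2*F) = 2 + 2*F)
V(R) = -4 - 4*R (V(R) = (2 + 2*R)*(-2) = -4 - 4*R)
V(29)*((-14 - 34)*(-6 + 11)) = (-4 - 4*29)*((-14 - 34)*(-6 + 11)) = (-4 - 116)*(-48*5) = -120*(-240) = 28800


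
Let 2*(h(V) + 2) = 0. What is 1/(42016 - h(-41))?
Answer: 1/42018 ≈ 2.3799e-5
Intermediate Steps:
h(V) = -2 (h(V) = -2 + (½)*0 = -2 + 0 = -2)
1/(42016 - h(-41)) = 1/(42016 - 1*(-2)) = 1/(42016 + 2) = 1/42018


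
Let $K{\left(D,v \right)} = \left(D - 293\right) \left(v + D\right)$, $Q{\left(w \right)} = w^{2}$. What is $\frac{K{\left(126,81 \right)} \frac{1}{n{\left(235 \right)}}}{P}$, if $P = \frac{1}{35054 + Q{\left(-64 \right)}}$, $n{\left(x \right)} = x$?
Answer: $- \frac{270675270}{47} \approx -5.759 \cdot 10^{6}$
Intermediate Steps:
$K{\left(D,v \right)} = \left(-293 + D\right) \left(D + v\right)$
$P = \frac{1}{39150}$ ($P = \frac{1}{35054 + \left(-64\right)^{2}} = \frac{1}{35054 + 4096} = \frac{1}{39150} \approx 2.5543 \cdot 10^{-5}$)
$\frac{K{\left(126,81 \right)} \frac{1}{n{\left(235 \right)}}}{P} = \frac{126^{2} - 36918 - 23733 + 126 \cdot 81}{235} \frac{1}{\frac{1}{39150}} = \left(15876 - 36918 - 23733 + 10206\right) \frac{1}{235} \cdot 39150 = \left(-34569\right) \frac{1}{235} \cdot 39150 = \left(- \frac{34569}{235}\right) 39150 = - \frac{270675270}{47}$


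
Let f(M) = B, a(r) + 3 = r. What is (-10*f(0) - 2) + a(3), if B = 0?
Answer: -2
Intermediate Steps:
a(r) = -3 + r
f(M) = 0
(-10*f(0) - 2) + a(3) = (-10*0 - 2) + (-3 + 3) = (0 - 2) + 0 = -2 + 0 = -2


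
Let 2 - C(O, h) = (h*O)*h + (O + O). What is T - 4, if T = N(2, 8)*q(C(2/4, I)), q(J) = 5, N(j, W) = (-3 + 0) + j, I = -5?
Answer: -9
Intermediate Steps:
C(O, h) = 2 - 2*O - O*h² (C(O, h) = 2 - ((h*O)*h + (O + O)) = 2 - ((O*h)*h + 2*O) = 2 - (O*h² + 2*O) = 2 - (2*O + O*h²) = 2 + (-2*O - O*h²) = 2 - 2*O - O*h²)
N(j, W) = -3 + j
T = -5 (T = (-3 + 2)*5 = -1*5 = -5)
T - 4 = -5 - 4 = -9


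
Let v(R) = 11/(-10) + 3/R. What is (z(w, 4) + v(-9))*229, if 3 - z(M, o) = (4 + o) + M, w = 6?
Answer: -85417/30 ≈ -2847.2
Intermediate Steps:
v(R) = -11/10 + 3/R (v(R) = 11*(-⅒) + 3/R = -11/10 + 3/R)
z(M, o) = -1 - M - o (z(M, o) = 3 - ((4 + o) + M) = 3 - (4 + M + o) = 3 + (-4 - M - o) = -1 - M - o)
(z(w, 4) + v(-9))*229 = ((-1 - 1*6 - 1*4) + (-11/10 + 3/(-9)))*229 = ((-1 - 6 - 4) + (-11/10 + 3*(-⅑)))*229 = (-11 + (-11/10 - ⅓))*229 = (-11 - 43/30)*229 = -373/30*229 = -85417/30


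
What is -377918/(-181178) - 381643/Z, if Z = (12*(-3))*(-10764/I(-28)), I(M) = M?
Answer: 260314196173/8775899964 ≈ 29.662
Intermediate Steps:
Z = -96876/7 (Z = (12*(-3))*(-10764/(-28)) = -(-387504)*(-1)/28 = -36*2691/7 = -96876/7 ≈ -13839.)
-377918/(-181178) - 381643/Z = -377918/(-181178) - 381643/(-96876/7) = -377918*(-1/181178) - 381643*(-7/96876) = 188959/90589 + 2671501/96876 = 260314196173/8775899964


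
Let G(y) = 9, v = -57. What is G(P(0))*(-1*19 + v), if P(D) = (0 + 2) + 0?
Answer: -684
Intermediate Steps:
P(D) = 2 (P(D) = 2 + 0 = 2)
G(P(0))*(-1*19 + v) = 9*(-1*19 - 57) = 9*(-19 - 57) = 9*(-76) = -684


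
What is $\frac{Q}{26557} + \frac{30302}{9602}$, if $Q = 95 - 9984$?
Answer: $\frac{354888018}{127500157} \approx 2.7834$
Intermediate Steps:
$Q = -9889$ ($Q = 95 - 9984 = -9889$)
$\frac{Q}{26557} + \frac{30302}{9602} = - \frac{9889}{26557} + \frac{30302}{9602} = \left(-9889\right) \frac{1}{26557} + 30302 \cdot \frac{1}{9602} = - \frac{9889}{26557} + \frac{15151}{4801} = \frac{354888018}{127500157}$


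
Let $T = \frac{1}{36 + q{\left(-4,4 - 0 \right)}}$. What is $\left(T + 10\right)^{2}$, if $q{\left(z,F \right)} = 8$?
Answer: $\frac{194481}{1936} \approx 100.46$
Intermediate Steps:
$T = \frac{1}{44}$ ($T = \frac{1}{36 + 8} = \frac{1}{44} \approx 0.022727$)
$\left(T + 10\right)^{2} = \left(\frac{1}{44} + 10\right)^{2} = \left(\frac{441}{44}\right)^{2} = \frac{194481}{1936}$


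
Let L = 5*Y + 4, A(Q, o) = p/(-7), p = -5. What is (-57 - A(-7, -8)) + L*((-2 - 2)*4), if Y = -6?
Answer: 2508/7 ≈ 358.29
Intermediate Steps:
A(Q, o) = 5/7 (A(Q, o) = -5/(-7) = -5*(-⅐) = 5/7)
L = -26 (L = 5*(-6) + 4 = -30 + 4 = -26)
(-57 - A(-7, -8)) + L*((-2 - 2)*4) = (-57 - 1*5/7) - 26*(-2 - 2)*4 = (-57 - 5/7) - (-104)*4 = -404/7 - 26*(-16) = -404/7 + 416 = 2508/7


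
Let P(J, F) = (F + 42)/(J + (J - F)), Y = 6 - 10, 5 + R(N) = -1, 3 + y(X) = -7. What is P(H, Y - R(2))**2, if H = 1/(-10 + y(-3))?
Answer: 193600/441 ≈ 439.00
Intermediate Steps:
y(X) = -10 (y(X) = -3 - 7 = -10)
R(N) = -6 (R(N) = -5 - 1 = -6)
Y = -4
H = -1/20 (H = 1/(-10 - 10) = 1/(-20) = -1/20 ≈ -0.050000)
P(J, F) = (42 + F)/(-F + 2*J)
P(H, Y - R(2))**2 = ((-42 - (-4 - 1*(-6)))/((-4 - 1*(-6)) - 2*(-1/20)))**2 = ((-42 - (-4 + 6))/((-4 + 6) + 1/10))**2 = ((-42 - 1*2)/(2 + 1/10))**2 = ((-42 - 2)/(21/10))**2 = ((10/21)*(-44))**2 = (-440/21)**2 = 193600/441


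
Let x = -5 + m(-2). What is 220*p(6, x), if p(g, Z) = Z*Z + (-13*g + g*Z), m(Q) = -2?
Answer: -15620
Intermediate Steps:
x = -7 (x = -5 - 2 = -7)
p(g, Z) = Z**2 - 13*g + Z*g (p(g, Z) = Z**2 + (-13*g + Z*g) = Z**2 - 13*g + Z*g)
220*p(6, x) = 220*((-7)**2 - 13*6 - 7*6) = 220*(49 - 78 - 42) = 220*(-71) = -15620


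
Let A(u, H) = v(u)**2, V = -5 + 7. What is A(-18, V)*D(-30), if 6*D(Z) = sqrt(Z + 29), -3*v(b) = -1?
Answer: I/54 ≈ 0.018519*I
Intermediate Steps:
v(b) = 1/3 (v(b) = -1/3*(-1) = 1/3)
V = 2
A(u, H) = 1/9 (A(u, H) = (1/3)**2 = 1/9)
D(Z) = sqrt(29 + Z)/6 (D(Z) = sqrt(Z + 29)/6 = sqrt(29 + Z)/6)
A(-18, V)*D(-30) = (sqrt(29 - 30)/6)/9 = (sqrt(-1)/6)/9 = (I/6)/9 = I/54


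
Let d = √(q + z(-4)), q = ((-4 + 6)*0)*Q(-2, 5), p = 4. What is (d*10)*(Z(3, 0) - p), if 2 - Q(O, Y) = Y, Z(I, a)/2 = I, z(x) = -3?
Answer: 20*I*√3 ≈ 34.641*I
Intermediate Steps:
Z(I, a) = 2*I
Q(O, Y) = 2 - Y
q = 0 (q = ((-4 + 6)*0)*(2 - 1*5) = (2*0)*(2 - 5) = 0*(-3) = 0)
d = I*√3 (d = √(0 - 3) = √(-3) = I*√3 ≈ 1.732*I)
(d*10)*(Z(3, 0) - p) = ((I*√3)*10)*(2*3 - 1*4) = (10*I*√3)*(6 - 4) = (10*I*√3)*2 = 20*I*√3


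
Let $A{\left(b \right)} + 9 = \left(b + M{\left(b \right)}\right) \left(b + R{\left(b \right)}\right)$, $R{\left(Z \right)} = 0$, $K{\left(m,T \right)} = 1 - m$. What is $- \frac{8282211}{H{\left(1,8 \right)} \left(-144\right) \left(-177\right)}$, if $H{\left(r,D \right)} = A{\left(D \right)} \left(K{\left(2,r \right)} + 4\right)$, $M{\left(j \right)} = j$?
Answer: $- \frac{394391}{433296} \approx -0.91021$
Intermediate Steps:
$A{\left(b \right)} = -9 + 2 b^{2}$ ($A{\left(b \right)} = -9 + \left(b + b\right) \left(b + 0\right) = -9 + 2 b b = -9 + 2 b^{2}$)
$H{\left(r,D \right)} = -27 + 6 D^{2}$ ($H{\left(r,D \right)} = \left(-9 + 2 D^{2}\right) \left(\left(1 - 2\right) + 4\right) = \left(-9 + 2 D^{2}\right) \left(-1 + 4\right) = \left(-9 + 2 D^{2}\right) 3 = -27 + 6 D^{2}$)
$- \frac{8282211}{H{\left(1,8 \right)} \left(-144\right) \left(-177\right)} = - \frac{8282211}{\left(-27 + 6 \cdot 8^{2}\right) \left(-144\right) \left(-177\right)} = - \frac{8282211}{\left(-27 + 6 \cdot 64\right) \left(-144\right) \left(-177\right)} = - \frac{8282211}{\left(-27 + 384\right) \left(-144\right) \left(-177\right)} = - \frac{8282211}{357 \left(-144\right) \left(-177\right)} = - \frac{8282211}{\left(-51408\right) \left(-177\right)} = - \frac{8282211}{9099216} = \left(-8282211\right) \frac{1}{9099216} = - \frac{394391}{433296}$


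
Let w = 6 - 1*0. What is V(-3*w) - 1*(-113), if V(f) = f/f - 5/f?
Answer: 2057/18 ≈ 114.28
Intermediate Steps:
w = 6 (w = 6 + 0 = 6)
V(f) = 1 - 5/f
V(-3*w) - 1*(-113) = (-5 - 3*6)/((-3*6)) - 1*(-113) = (-5 - 18)/(-18) + 113 = -1/18*(-23) + 113 = 23/18 + 113 = 2057/18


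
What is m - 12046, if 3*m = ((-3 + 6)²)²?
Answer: -12019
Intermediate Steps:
m = 27 (m = ((-3 + 6)²)²/3 = (3²)²/3 = (⅓)*9² = (⅓)*81 = 27)
m - 12046 = 27 - 12046 = -12019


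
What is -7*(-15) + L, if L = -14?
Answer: 91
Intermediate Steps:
-7*(-15) + L = -7*(-15) - 14 = 105 - 14 = 91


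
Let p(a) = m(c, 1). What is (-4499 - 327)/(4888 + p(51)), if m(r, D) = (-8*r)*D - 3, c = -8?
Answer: -4826/4949 ≈ -0.97515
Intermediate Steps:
m(r, D) = -3 - 8*D*r (m(r, D) = -8*D*r - 3 = -3 - 8*D*r)
p(a) = 61 (p(a) = -3 - 8*1*(-8) = -3 + 64 = 61)
(-4499 - 327)/(4888 + p(51)) = (-4499 - 327)/(4888 + 61) = -4826/4949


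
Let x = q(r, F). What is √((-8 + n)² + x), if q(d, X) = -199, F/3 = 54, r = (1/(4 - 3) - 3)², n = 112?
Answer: √10617 ≈ 103.04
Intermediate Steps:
r = 4 (r = (1/1 - 3)² = (1 - 3)² = (-2)² = 4)
F = 162 (F = 3*54 = 162)
x = -199
√((-8 + n)² + x) = √((-8 + 112)² - 199) = √(104² - 199) = √(10816 - 199) = √10617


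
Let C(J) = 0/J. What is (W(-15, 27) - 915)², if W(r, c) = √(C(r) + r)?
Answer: (915 - I*√15)² ≈ 8.3721e+5 - 7088.0*I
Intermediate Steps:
C(J) = 0
W(r, c) = √r (W(r, c) = √(0 + r) = √r)
(W(-15, 27) - 915)² = (√(-15) - 915)² = (I*√15 - 915)² = (-915 + I*√15)²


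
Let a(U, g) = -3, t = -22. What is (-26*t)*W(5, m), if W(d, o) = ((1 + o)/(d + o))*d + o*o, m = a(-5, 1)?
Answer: 2288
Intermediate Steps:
m = -3
W(d, o) = o² + d*(1 + o)/(d + o) (W(d, o) = ((1 + o)/(d + o))*d + o² = d*(1 + o)/(d + o) + o² = o² + d*(1 + o)/(d + o))
(-26*t)*W(5, m) = (-26*(-22))*((5 + (-3)³ + 5*(-3) + 5*(-3)²)/(5 - 3)) = 572*((5 - 27 - 15 + 5*9)/2) = 572*((5 - 27 - 15 + 45)/2) = 572*((½)*8) = 572*4 = 2288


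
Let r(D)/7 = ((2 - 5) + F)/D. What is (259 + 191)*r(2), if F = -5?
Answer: -12600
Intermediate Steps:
r(D) = -56/D (r(D) = 7*(((2 - 5) - 5)/D) = 7*((-3 - 5)/D) = 7*(-8/D) = -56/D)
(259 + 191)*r(2) = (259 + 191)*(-56/2) = 450*(-56*½) = 450*(-28) = -12600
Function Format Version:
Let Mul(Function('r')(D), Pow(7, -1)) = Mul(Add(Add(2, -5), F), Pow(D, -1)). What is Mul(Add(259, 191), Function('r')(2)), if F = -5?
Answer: -12600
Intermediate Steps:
Function('r')(D) = Mul(-56, Pow(D, -1)) (Function('r')(D) = Mul(7, Mul(Add(Add(2, -5), -5), Pow(D, -1))) = Mul(7, Mul(Add(-3, -5), Pow(D, -1))) = Mul(7, Mul(-8, Pow(D, -1))) = Mul(-56, Pow(D, -1)))
Mul(Add(259, 191), Function('r')(2)) = Mul(Add(259, 191), Mul(-56, Pow(2, -1))) = Mul(450, Mul(-56, Rational(1, 2))) = Mul(450, -28) = -12600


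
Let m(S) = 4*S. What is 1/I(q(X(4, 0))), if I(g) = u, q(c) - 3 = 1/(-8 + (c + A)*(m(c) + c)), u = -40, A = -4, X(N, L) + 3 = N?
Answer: -1/40 ≈ -0.025000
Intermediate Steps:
X(N, L) = -3 + N
q(c) = 3 + 1/(-8 + 5*c*(-4 + c)) (q(c) = 3 + 1/(-8 + (c - 4)*(4*c + c)) = 3 + 1/(-8 + (-4 + c)*(5*c)) = 3 + 1/(-8 + 5*c*(-4 + c)))
I(g) = -40
1/I(q(X(4, 0))) = 1/(-40) = -1/40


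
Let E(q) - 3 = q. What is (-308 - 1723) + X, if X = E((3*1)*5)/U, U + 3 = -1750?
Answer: -3560361/1753 ≈ -2031.0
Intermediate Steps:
U = -1753 (U = -3 - 1750 = -1753)
E(q) = 3 + q
X = -18/1753 (X = (3 + (3*1)*5)/(-1753) = (3 + 3*5)*(-1/1753) = (3 + 15)*(-1/1753) = 18*(-1/1753) = -18/1753 ≈ -0.010268)
(-308 - 1723) + X = (-308 - 1723) - 18/1753 = -2031 - 18/1753 = -3560361/1753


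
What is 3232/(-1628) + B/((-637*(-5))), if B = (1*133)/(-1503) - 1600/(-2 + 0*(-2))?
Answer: -3378617771/1948331385 ≈ -1.7341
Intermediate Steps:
B = 1202267/1503 (B = 133*(-1/1503) - 1600/(-2 + 0) = -133/1503 - 1600/(-2) = -133/1503 - 1600*(-½) = -133/1503 + 800 = 1202267/1503 ≈ 799.91)
3232/(-1628) + B/((-637*(-5))) = 3232/(-1628) + 1202267/(1503*((-637*(-5)))) = 3232*(-1/1628) + (1202267/1503)/3185 = -808/407 + (1202267/1503)*(1/3185) = -808/407 + 1202267/4787055 = -3378617771/1948331385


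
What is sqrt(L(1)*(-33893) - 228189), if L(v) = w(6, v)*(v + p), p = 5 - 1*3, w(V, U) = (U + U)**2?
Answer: 3*I*sqrt(70545) ≈ 796.81*I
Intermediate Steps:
w(V, U) = 4*U**2 (w(V, U) = (2*U)**2 = 4*U**2)
p = 2 (p = 5 - 3 = 2)
L(v) = 4*v**2*(2 + v) (L(v) = (4*v**2)*(v + 2) = (4*v**2)*(2 + v) = 4*v**2*(2 + v))
sqrt(L(1)*(-33893) - 228189) = sqrt((4*1**2*(2 + 1))*(-33893) - 228189) = sqrt((4*1*3)*(-33893) - 228189) = sqrt(12*(-33893) - 228189) = sqrt(-406716 - 228189) = sqrt(-634905) = 3*I*sqrt(70545)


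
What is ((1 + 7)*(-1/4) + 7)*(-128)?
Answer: -640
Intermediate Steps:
((1 + 7)*(-1/4) + 7)*(-128) = (8*(-1*1/4) + 7)*(-128) = (8*(-1/4) + 7)*(-128) = (-2 + 7)*(-128) = 5*(-128) = -640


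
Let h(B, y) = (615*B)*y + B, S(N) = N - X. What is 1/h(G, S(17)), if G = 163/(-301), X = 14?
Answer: -301/300898 ≈ -0.0010003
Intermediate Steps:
S(N) = -14 + N (S(N) = N - 1*14 = N - 14 = -14 + N)
G = -163/301 (G = 163*(-1/301) = -163/301 ≈ -0.54153)
h(B, y) = B + 615*B*y (h(B, y) = 615*B*y + B = B + 615*B*y)
1/h(G, S(17)) = 1/(-163*(1 + 615*(-14 + 17))/301) = 1/(-163*(1 + 615*3)/301) = 1/(-163*(1 + 1845)/301) = 1/(-163/301*1846) = 1/(-300898/301) = -301/300898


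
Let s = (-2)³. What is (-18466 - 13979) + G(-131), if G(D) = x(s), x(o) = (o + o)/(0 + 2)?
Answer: -32453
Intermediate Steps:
s = -8
x(o) = o (x(o) = (2*o)/2 = (2*o)*(½) = o)
G(D) = -8
(-18466 - 13979) + G(-131) = (-18466 - 13979) - 8 = -32445 - 8 = -32453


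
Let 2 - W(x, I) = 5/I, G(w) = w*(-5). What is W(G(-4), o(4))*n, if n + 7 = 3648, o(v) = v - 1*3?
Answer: -10923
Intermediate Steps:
G(w) = -5*w
o(v) = -3 + v (o(v) = v - 3 = -3 + v)
n = 3641 (n = -7 + 3648 = 3641)
W(x, I) = 2 - 5/I
W(G(-4), o(4))*n = (2 - 5/(-3 + 4))*3641 = (2 - 5/1)*3641 = (2 - 5*1)*3641 = (2 - 5)*3641 = -3*3641 = -10923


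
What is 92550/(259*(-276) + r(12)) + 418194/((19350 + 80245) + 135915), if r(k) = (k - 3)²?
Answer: 1343975947/2802686755 ≈ 0.47953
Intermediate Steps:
r(k) = (-3 + k)²
92550/(259*(-276) + r(12)) + 418194/((19350 + 80245) + 135915) = 92550/(259*(-276) + (-3 + 12)²) + 418194/((19350 + 80245) + 135915) = 92550/(-71484 + 9²) + 418194/(99595 + 135915) = 92550/(-71484 + 81) + 418194/235510 = 92550/(-71403) + 418194*(1/235510) = 92550*(-1/71403) + 209097/117755 = -30850/23801 + 209097/117755 = 1343975947/2802686755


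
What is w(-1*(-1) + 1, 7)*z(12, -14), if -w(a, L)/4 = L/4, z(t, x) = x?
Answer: 98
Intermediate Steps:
w(a, L) = -L (w(a, L) = -4*L/4 = -L)
w(-1*(-1) + 1, 7)*z(12, -14) = -1*7*(-14) = -7*(-14) = 98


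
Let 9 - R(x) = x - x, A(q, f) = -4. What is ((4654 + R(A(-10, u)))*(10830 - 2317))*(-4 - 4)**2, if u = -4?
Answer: 2540551616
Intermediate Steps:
R(x) = 9 (R(x) = 9 - (x - x) = 9 - 1*0 = 9 + 0 = 9)
((4654 + R(A(-10, u)))*(10830 - 2317))*(-4 - 4)**2 = ((4654 + 9)*(10830 - 2317))*(-4 - 4)**2 = (4663*8513)*(-8)**2 = 39696119*64 = 2540551616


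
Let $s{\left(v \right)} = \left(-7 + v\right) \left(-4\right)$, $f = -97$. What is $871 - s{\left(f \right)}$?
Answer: $455$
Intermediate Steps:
$s{\left(v \right)} = 28 - 4 v$
$871 - s{\left(f \right)} = 871 - \left(28 - -388\right) = 871 - \left(28 + 388\right) = 871 - 416 = 455$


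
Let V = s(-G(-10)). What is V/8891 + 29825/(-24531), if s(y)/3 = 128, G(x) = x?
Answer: -15044363/12829713 ≈ -1.1726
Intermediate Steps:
s(y) = 384 (s(y) = 3*128 = 384)
V = 384
V/8891 + 29825/(-24531) = 384/8891 + 29825/(-24531) = 384*(1/8891) + 29825*(-1/24531) = 384/8891 - 29825/24531 = -15044363/12829713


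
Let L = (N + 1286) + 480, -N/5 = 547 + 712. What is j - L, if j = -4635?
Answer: -106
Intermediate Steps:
N = -6295 (N = -5*(547 + 712) = -5*1259 = -6295)
L = -4529 (L = (-6295 + 1286) + 480 = -5009 + 480 = -4529)
j - L = -4635 - 1*(-4529) = -4635 + 4529 = -106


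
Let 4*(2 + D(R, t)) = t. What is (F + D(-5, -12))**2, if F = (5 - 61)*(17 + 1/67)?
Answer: 4118430625/4489 ≈ 9.1745e+5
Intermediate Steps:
D(R, t) = -2 + t/4
F = -63840/67 (F = -56*(17 + 1/67) = -56*1140/67 = -63840/67 ≈ -952.84)
(F + D(-5, -12))**2 = (-63840/67 + (-2 + (1/4)*(-12)))**2 = (-63840/67 + (-2 - 3))**2 = (-63840/67 - 5)**2 = (-64175/67)**2 = 4118430625/4489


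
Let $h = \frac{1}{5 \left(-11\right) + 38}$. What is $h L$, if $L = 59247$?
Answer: $- \frac{59247}{17} \approx -3485.1$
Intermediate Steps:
$h = - \frac{1}{17}$ ($h = \frac{1}{-55 + 38} = \frac{1}{-17} = - \frac{1}{17} \approx -0.058824$)
$h L = \left(- \frac{1}{17}\right) 59247 = - \frac{59247}{17}$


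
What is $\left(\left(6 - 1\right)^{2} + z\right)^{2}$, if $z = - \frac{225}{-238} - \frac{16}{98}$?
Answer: $\frac{1844960209}{2775556} \approx 664.72$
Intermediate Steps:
$z = \frac{1303}{1666}$ ($z = \left(-225\right) \left(- \frac{1}{238}\right) - \frac{8}{49} = \frac{225}{238} - \frac{8}{49} = \frac{1303}{1666} \approx 0.78211$)
$\left(\left(6 - 1\right)^{2} + z\right)^{2} = \left(\left(6 - 1\right)^{2} + \frac{1303}{1666}\right)^{2} = \left(5^{2} + \frac{1303}{1666}\right)^{2} = \left(25 + \frac{1303}{1666}\right)^{2} = \left(\frac{42953}{1666}\right)^{2} = \frac{1844960209}{2775556}$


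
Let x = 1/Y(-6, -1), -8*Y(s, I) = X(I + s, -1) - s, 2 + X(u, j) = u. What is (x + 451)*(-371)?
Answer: -504931/3 ≈ -1.6831e+5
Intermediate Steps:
X(u, j) = -2 + u
Y(s, I) = 1/4 - I/8 (Y(s, I) = -((-2 + (I + s)) - s)/8 = -((-2 + I + s) - s)/8 = -(-2 + I)/8 = 1/4 - I/8)
x = 8/3 (x = 1/(1/4 - 1/8*(-1)) = 1/(1/4 + 1/8) = 1/(3/8) = 8/3 ≈ 2.6667)
(x + 451)*(-371) = (8/3 + 451)*(-371) = (1361/3)*(-371) = -504931/3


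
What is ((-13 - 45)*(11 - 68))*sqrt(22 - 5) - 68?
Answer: -68 + 3306*sqrt(17) ≈ 13563.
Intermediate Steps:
((-13 - 45)*(11 - 68))*sqrt(22 - 5) - 68 = (-58*(-57))*sqrt(17) - 68 = 3306*sqrt(17) - 68 = -68 + 3306*sqrt(17)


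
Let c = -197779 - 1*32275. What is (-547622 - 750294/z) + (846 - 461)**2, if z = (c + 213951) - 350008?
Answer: -16246987197/40679 ≈ -3.9940e+5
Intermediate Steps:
c = -230054 (c = -197779 - 32275 = -230054)
z = -366111 (z = (-230054 + 213951) - 350008 = -16103 - 350008 = -366111)
(-547622 - 750294/z) + (846 - 461)**2 = (-547622 - 750294/(-366111)) + (846 - 461)**2 = (-547622 - 750294*(-1/366111)) + 385**2 = (-547622 + 83366/40679) + 148225 = -22276631972/40679 + 148225 = -16246987197/40679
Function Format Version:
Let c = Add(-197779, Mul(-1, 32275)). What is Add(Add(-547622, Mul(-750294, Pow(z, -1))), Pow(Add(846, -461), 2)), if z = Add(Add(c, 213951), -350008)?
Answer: Rational(-16246987197, 40679) ≈ -3.9940e+5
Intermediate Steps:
c = -230054 (c = Add(-197779, -32275) = -230054)
z = -366111 (z = Add(Add(-230054, 213951), -350008) = Add(-16103, -350008) = -366111)
Add(Add(-547622, Mul(-750294, Pow(z, -1))), Pow(Add(846, -461), 2)) = Add(Add(-547622, Mul(-750294, Pow(-366111, -1))), Pow(Add(846, -461), 2)) = Add(Add(-547622, Mul(-750294, Rational(-1, 366111))), Pow(385, 2)) = Add(Add(-547622, Rational(83366, 40679)), 148225) = Add(Rational(-22276631972, 40679), 148225) = Rational(-16246987197, 40679)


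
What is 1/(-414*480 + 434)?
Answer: -1/198286 ≈ -5.0432e-6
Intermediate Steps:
1/(-414*480 + 434) = 1/(-198720 + 434) = 1/(-198286) = -1/198286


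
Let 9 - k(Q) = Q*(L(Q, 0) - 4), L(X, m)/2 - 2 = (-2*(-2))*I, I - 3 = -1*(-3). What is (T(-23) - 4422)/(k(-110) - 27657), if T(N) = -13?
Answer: 4435/22368 ≈ 0.19827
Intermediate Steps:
I = 6 (I = 3 - 1*(-3) = 3 + 3 = 6)
L(X, m) = 52 (L(X, m) = 4 + 2*(-2*(-2)*6) = 4 + 2*(4*6) = 4 + 2*24 = 4 + 48 = 52)
k(Q) = 9 - 48*Q (k(Q) = 9 - Q*(52 - 4) = 9 - Q*48 = 9 - 48*Q)
(T(-23) - 4422)/(k(-110) - 27657) = (-13 - 4422)/((9 - 48*(-110)) - 27657) = -4435/((9 + 5280) - 27657) = -4435/(5289 - 27657) = -4435/(-22368) = -4435*(-1/22368) = 4435/22368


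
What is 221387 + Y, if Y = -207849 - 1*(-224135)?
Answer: 237673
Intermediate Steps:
Y = 16286 (Y = -207849 + 224135 = 16286)
221387 + Y = 221387 + 16286 = 237673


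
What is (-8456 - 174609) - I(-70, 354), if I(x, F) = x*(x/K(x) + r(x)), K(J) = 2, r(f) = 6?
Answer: -185095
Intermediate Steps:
I(x, F) = x*(6 + x/2) (I(x, F) = x*(x/2 + 6) = x*(6 + x/2))
(-8456 - 174609) - I(-70, 354) = (-8456 - 174609) - (-70)*(12 - 70)/2 = -183065 - (-70)*(-58)/2 = -183065 - 1*2030 = -183065 - 2030 = -185095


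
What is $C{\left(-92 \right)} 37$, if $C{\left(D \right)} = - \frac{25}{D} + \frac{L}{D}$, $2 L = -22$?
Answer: $\frac{333}{23} \approx 14.478$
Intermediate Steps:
$L = -11$ ($L = \frac{1}{2} \left(-22\right) = -11$)
$C{\left(D \right)} = - \frac{36}{D}$ ($C{\left(D \right)} = - \frac{25}{D} - \frac{11}{D} = - \frac{36}{D}$)
$C{\left(-92 \right)} 37 = - \frac{36}{-92} \cdot 37 = \left(-36\right) \left(- \frac{1}{92}\right) 37 = \frac{9}{23} \cdot 37 = \frac{333}{23}$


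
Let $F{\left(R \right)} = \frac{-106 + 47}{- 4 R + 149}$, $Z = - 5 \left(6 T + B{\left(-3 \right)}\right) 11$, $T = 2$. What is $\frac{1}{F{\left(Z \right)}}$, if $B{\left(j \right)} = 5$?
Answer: $- \frac{3889}{59} \approx -65.915$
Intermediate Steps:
$Z = -935$ ($Z = - 5 \left(6 \cdot 2 + 5\right) 11 = - 5 \left(12 + 5\right) 11 = \left(-5\right) 17 \cdot 11 = \left(-85\right) 11 = -935$)
$F{\left(R \right)} = - \frac{59}{149 - 4 R}$
$\frac{1}{F{\left(Z \right)}} = \frac{1}{59 \frac{1}{-149 + 4 \left(-935\right)}} = \frac{1}{59 \frac{1}{-149 - 3740}} = \frac{1}{59 \frac{1}{-3889}} = \frac{1}{59 \left(- \frac{1}{3889}\right)} = \frac{1}{- \frac{59}{3889}} = - \frac{3889}{59}$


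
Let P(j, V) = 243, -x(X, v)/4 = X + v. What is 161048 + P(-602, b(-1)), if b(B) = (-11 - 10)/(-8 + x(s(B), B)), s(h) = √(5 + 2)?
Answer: 161291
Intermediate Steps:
s(h) = √7
x(X, v) = -4*X - 4*v (x(X, v) = -4*(X + v) = -4*X - 4*v)
b(B) = -21/(-8 - 4*B - 4*√7) (b(B) = (-11 - 10)/(-8 + (-4*√7 - 4*B)) = -21/(-8 + (-4*B - 4*√7)) = -21/(-8 - 4*B - 4*√7))
161048 + P(-602, b(-1)) = 161048 + 243 = 161291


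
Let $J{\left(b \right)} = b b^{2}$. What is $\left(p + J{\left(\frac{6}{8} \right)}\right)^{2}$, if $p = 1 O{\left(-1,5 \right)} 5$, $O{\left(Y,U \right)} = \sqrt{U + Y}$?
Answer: $\frac{444889}{4096} \approx 108.62$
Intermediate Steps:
$J{\left(b \right)} = b^{3}$
$p = 10$ ($p = 1 \sqrt{5 - 1} \cdot 5 = 1 \sqrt{4} \cdot 5 = 1 \cdot 2 \cdot 5 = 2 \cdot 5 = 10$)
$\left(p + J{\left(\frac{6}{8} \right)}\right)^{2} = \left(10 + \left(\frac{6}{8}\right)^{3}\right)^{2} = \left(10 + \left(6 \cdot \frac{1}{8}\right)^{3}\right)^{2} = \left(10 + \left(\frac{3}{4}\right)^{3}\right)^{2} = \left(10 + \frac{27}{64}\right)^{2} = \left(\frac{667}{64}\right)^{2} = \frac{444889}{4096}$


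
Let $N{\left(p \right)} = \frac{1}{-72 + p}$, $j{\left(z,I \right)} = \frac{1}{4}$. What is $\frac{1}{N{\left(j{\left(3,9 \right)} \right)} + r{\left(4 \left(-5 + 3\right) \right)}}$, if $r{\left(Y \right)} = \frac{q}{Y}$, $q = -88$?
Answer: $\frac{287}{3153} \approx 0.091024$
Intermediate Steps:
$j{\left(z,I \right)} = \frac{1}{4}$
$r{\left(Y \right)} = - \frac{88}{Y}$
$\frac{1}{N{\left(j{\left(3,9 \right)} \right)} + r{\left(4 \left(-5 + 3\right) \right)}} = \frac{1}{\frac{1}{-72 + \frac{1}{4}} - \frac{88}{4 \left(-5 + 3\right)}} = \frac{1}{\frac{1}{- \frac{287}{4}} - \frac{88}{4 \left(-2\right)}} = \frac{1}{- \frac{4}{287} - \frac{88}{-8}} = \frac{1}{- \frac{4}{287} - -11} = \frac{1}{- \frac{4}{287} + 11} = \frac{1}{\frac{3153}{287}} = \frac{287}{3153}$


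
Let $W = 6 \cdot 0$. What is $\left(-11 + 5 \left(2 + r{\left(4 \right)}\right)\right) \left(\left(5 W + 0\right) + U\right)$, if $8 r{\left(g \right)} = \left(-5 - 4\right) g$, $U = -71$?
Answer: $\frac{3337}{2} \approx 1668.5$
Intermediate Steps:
$W = 0$
$r{\left(g \right)} = - \frac{9 g}{8}$ ($r{\left(g \right)} = \frac{\left(-5 - 4\right) g}{8} = \frac{\left(-9\right) g}{8} = - \frac{9 g}{8}$)
$\left(-11 + 5 \left(2 + r{\left(4 \right)}\right)\right) \left(\left(5 W + 0\right) + U\right) = \left(-11 + 5 \left(2 - \frac{9}{2}\right)\right) \left(\left(5 \cdot 0 + 0\right) - 71\right) = \left(-11 + 5 \left(2 - \frac{9}{2}\right)\right) \left(\left(0 + 0\right) - 71\right) = \left(-11 + 5 \left(- \frac{5}{2}\right)\right) \left(0 - 71\right) = \left(-11 - \frac{25}{2}\right) \left(-71\right) = \left(- \frac{47}{2}\right) \left(-71\right) = \frac{3337}{2}$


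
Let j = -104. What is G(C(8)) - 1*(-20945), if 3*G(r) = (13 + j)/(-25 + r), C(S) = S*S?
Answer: 188498/9 ≈ 20944.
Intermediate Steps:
C(S) = S²
G(r) = -91/(3*(-25 + r)) (G(r) = ((13 - 104)/(-25 + r))/3 = (-91/(-25 + r))/3 = -91/(3*(-25 + r)))
G(C(8)) - 1*(-20945) = -91/(-75 + 3*8²) - 1*(-20945) = -91/(-75 + 3*64) + 20945 = -91/(-75 + 192) + 20945 = -91/117 + 20945 = -91*1/117 + 20945 = -7/9 + 20945 = 188498/9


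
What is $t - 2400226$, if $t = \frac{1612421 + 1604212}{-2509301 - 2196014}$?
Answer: $- \frac{11293822617823}{4705315} \approx -2.4002 \cdot 10^{6}$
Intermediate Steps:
$t = - \frac{3216633}{4705315}$ ($t = \frac{3216633}{-4705315} = 3216633 \left(- \frac{1}{4705315}\right) = - \frac{3216633}{4705315} \approx -0.68362$)
$t - 2400226 = - \frac{3216633}{4705315} - 2400226 = - \frac{11293822617823}{4705315}$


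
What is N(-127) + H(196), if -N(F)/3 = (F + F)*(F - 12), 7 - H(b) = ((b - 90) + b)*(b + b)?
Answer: -224295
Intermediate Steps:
H(b) = 7 - 2*b*(-90 + 2*b) (H(b) = 7 - ((b - 90) + b)*(b + b) = 7 - ((-90 + b) + b)*2*b = 7 - (-90 + 2*b)*2*b = 7 - 2*b*(-90 + 2*b))
N(F) = -6*F*(-12 + F) (N(F) = -3*(F + F)*(F - 12) = -3*2*F*(-12 + F) = -6*F*(-12 + F))
N(-127) + H(196) = 6*(-127)*(12 - 1*(-127)) + (7 - 4*196² + 180*196) = 6*(-127)*(12 + 127) + (7 - 4*38416 + 35280) = 6*(-127)*139 + (7 - 153664 + 35280) = -105918 - 118377 = -224295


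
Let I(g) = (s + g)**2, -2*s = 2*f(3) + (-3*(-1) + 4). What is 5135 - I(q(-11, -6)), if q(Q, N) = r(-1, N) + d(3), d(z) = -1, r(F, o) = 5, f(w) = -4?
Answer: 20459/4 ≈ 5114.8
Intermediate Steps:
s = 1/2 (s = -(2*(-4) + (-3*(-1) + 4))/2 = -(-8 + (3 + 4))/2 = -(-8 + 7)/2 = -1/2*(-1) = 1/2 ≈ 0.50000)
q(Q, N) = 4 (q(Q, N) = 5 - 1 = 4)
I(g) = (1/2 + g)**2
5135 - I(q(-11, -6)) = 5135 - (1 + 2*4)**2/4 = 5135 - (1 + 8)**2/4 = 5135 - 9**2/4 = 5135 - 81/4 = 20459/4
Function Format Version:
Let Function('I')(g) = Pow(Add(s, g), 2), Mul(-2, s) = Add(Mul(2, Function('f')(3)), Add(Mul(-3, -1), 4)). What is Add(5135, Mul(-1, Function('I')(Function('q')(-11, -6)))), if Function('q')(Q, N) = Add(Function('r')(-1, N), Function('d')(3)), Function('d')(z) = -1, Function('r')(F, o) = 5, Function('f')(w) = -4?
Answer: Rational(20459, 4) ≈ 5114.8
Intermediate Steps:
s = Rational(1, 2) (s = Mul(Rational(-1, 2), Add(Mul(2, -4), Add(Mul(-3, -1), 4))) = Mul(Rational(-1, 2), Add(-8, Add(3, 4))) = Mul(Rational(-1, 2), Add(-8, 7)) = Mul(Rational(-1, 2), -1) = Rational(1, 2) ≈ 0.50000)
Function('q')(Q, N) = 4 (Function('q')(Q, N) = Add(5, -1) = 4)
Function('I')(g) = Pow(Add(Rational(1, 2), g), 2)
Add(5135, Mul(-1, Function('I')(Function('q')(-11, -6)))) = Add(5135, Mul(-1, Mul(Rational(1, 4), Pow(Add(1, Mul(2, 4)), 2)))) = Add(5135, Mul(-1, Mul(Rational(1, 4), Pow(Add(1, 8), 2)))) = Add(5135, Mul(-1, Mul(Rational(1, 4), Pow(9, 2)))) = Add(5135, Mul(-1, Mul(Rational(1, 4), 81))) = Add(5135, Mul(-1, Rational(81, 4))) = Add(5135, Rational(-81, 4)) = Rational(20459, 4)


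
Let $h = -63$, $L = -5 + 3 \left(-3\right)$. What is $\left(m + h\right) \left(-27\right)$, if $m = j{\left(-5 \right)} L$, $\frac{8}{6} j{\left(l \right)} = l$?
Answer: $\frac{567}{2} \approx 283.5$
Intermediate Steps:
$L = -14$ ($L = -5 - 9 = -14$)
$j{\left(l \right)} = \frac{3 l}{4}$
$m = \frac{105}{2}$ ($m = \frac{3}{4} \left(-5\right) \left(-14\right) = \left(- \frac{15}{4}\right) \left(-14\right) = \frac{105}{2} \approx 52.5$)
$\left(m + h\right) \left(-27\right) = \left(\frac{105}{2} - 63\right) \left(-27\right) = \left(- \frac{21}{2}\right) \left(-27\right) = \frac{567}{2}$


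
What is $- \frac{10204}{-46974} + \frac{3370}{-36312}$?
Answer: $\frac{17685439}{142143324} \approx 0.12442$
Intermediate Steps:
$- \frac{10204}{-46974} + \frac{3370}{-36312} = \left(-10204\right) \left(- \frac{1}{46974}\right) + 3370 \left(- \frac{1}{36312}\right) = \frac{5102}{23487} - \frac{1685}{18156} = \frac{17685439}{142143324}$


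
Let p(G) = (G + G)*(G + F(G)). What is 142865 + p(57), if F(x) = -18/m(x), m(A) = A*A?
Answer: 2837885/19 ≈ 1.4936e+5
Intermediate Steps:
m(A) = A**2
F(x) = -18/x**2
p(G) = 2*G*(G - 18/G**2) (p(G) = (G + G)*(G - 18/G**2) = (2*G)*(G - 18/G**2) = 2*G*(G - 18/G**2))
142865 + p(57) = 142865 + 2*(-18 + 57**3)/57 = 142865 + 2*(1/57)*(-18 + 185193) = 142865 + 2*(1/57)*185175 = 142865 + 123450/19 = 2837885/19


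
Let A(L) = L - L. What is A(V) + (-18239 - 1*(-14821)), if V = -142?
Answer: -3418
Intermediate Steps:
A(L) = 0
A(V) + (-18239 - 1*(-14821)) = 0 + (-18239 - 1*(-14821)) = 0 + (-18239 + 14821) = 0 - 3418 = -3418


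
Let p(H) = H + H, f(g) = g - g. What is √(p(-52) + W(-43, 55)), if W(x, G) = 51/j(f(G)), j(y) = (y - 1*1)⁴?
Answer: I*√53 ≈ 7.2801*I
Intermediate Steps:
f(g) = 0
p(H) = 2*H
j(y) = (-1 + y)⁴ (j(y) = (y - 1)⁴ = (-1 + y)⁴)
W(x, G) = 51 (W(x, G) = 51/((-1 + 0)⁴) = 51/((-1)⁴) = 51/1 = 51*1 = 51)
√(p(-52) + W(-43, 55)) = √(2*(-52) + 51) = √(-104 + 51) = √(-53) = I*√53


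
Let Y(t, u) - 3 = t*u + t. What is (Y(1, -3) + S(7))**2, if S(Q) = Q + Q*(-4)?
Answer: 400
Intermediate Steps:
Y(t, u) = 3 + t + t*u (Y(t, u) = 3 + (t*u + t) = 3 + (t + t*u) = 3 + t + t*u)
S(Q) = -3*Q (S(Q) = Q - 4*Q = -3*Q)
(Y(1, -3) + S(7))**2 = ((3 + 1 + 1*(-3)) - 3*7)**2 = ((3 + 1 - 3) - 21)**2 = (1 - 21)**2 = (-20)**2 = 400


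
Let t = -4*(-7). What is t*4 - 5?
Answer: 107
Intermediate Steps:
t = 28
t*4 - 5 = 28*4 - 5 = 112 - 5 = 107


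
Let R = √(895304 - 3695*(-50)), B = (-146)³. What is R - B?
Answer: 3112136 + 9*√13334 ≈ 3.1132e+6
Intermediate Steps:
B = -3112136
R = 9*√13334 (R = √(895304 + 184750) = √1080054 = 9*√13334 ≈ 1039.3)
R - B = 9*√13334 - 1*(-3112136) = 9*√13334 + 3112136 = 3112136 + 9*√13334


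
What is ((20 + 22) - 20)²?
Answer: 484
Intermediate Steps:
((20 + 22) - 20)² = (42 - 20)² = 22² = 484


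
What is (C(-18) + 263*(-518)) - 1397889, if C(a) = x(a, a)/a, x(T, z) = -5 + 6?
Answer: -27614215/18 ≈ -1.5341e+6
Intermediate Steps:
x(T, z) = 1
C(a) = 1/a
(C(-18) + 263*(-518)) - 1397889 = (1/(-18) + 263*(-518)) - 1397889 = (-1/18 - 136234) - 1397889 = -2452213/18 - 1397889 = -27614215/18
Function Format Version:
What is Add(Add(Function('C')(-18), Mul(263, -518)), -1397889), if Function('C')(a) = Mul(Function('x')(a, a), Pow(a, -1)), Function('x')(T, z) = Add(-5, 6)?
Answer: Rational(-27614215, 18) ≈ -1.5341e+6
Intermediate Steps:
Function('x')(T, z) = 1
Function('C')(a) = Pow(a, -1) (Function('C')(a) = Mul(1, Pow(a, -1)) = Pow(a, -1))
Add(Add(Function('C')(-18), Mul(263, -518)), -1397889) = Add(Add(Pow(-18, -1), Mul(263, -518)), -1397889) = Add(Add(Rational(-1, 18), -136234), -1397889) = Add(Rational(-2452213, 18), -1397889) = Rational(-27614215, 18)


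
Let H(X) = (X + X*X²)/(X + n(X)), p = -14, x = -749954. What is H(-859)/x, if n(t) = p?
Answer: -316920319/327354921 ≈ -0.96812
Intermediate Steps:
n(t) = -14
H(X) = (X + X³)/(-14 + X) (H(X) = (X + X*X²)/(X - 14) = (X + X³)/(-14 + X))
H(-859)/x = ((-859 + (-859)³)/(-14 - 859))/(-749954) = ((-859 - 633839779)/(-873))*(-1/749954) = -1/873*(-633840638)*(-1/749954) = (633840638/873)*(-1/749954) = -316920319/327354921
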